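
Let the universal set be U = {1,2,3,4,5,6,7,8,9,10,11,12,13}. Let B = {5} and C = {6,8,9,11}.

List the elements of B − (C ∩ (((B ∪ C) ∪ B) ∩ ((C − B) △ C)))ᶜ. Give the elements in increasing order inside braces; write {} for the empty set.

{}

B ∪ C = {5,6,8,9,11}
(B ∪ C) ∪ B = {5,6,8,9,11}
C − B = {6,8,9,11}
(C − B) △ C = {}
((B ∪ C) ∪ B) ∩ ((C − B) △ C) = {}
C ∩ (((B ∪ C) ∪ B) ∩ ((C − B) △ C)) = {}
(C ∩ (((B ∪ C) ∪ B) ∩ ((C − B) △ C)))ᶜ = {1,2,3,4,5,6,7,8,9,10,11,12,13}
B − (C ∩ (((B ∪ C) ∪ B) ∩ ((C − B) △ C)))ᶜ = {}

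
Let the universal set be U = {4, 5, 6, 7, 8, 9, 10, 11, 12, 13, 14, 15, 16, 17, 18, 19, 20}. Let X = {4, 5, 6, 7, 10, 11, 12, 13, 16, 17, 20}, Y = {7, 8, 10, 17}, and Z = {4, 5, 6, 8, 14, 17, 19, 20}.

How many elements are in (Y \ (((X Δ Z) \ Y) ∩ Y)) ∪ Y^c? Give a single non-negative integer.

17

X Δ Z = {7, 8, 10, 11, 12, 13, 14, 16, 19}
(X Δ Z) \ Y = {11, 12, 13, 14, 16, 19}
((X Δ Z) \ Y) ∩ Y = {}
Y \ (((X Δ Z) \ Y) ∩ Y) = {7, 8, 10, 17}
Y^c = {4, 5, 6, 9, 11, 12, 13, 14, 15, 16, 18, 19, 20}
(Y \ (((X Δ Z) \ Y) ∩ Y)) ∪ Y^c = {4, 5, 6, 7, 8, 9, 10, 11, 12, 13, 14, 15, 16, 17, 18, 19, 20}
|(Y \ (((X Δ Z) \ Y) ∩ Y)) ∪ Y^c| = 17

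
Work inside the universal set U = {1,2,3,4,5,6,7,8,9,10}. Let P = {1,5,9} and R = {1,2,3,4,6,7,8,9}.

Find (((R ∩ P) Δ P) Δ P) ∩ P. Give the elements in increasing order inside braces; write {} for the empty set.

{1,9}

R ∩ P = {1,9}
(R ∩ P) Δ P = {5}
((R ∩ P) Δ P) Δ P = {1,9}
(((R ∩ P) Δ P) Δ P) ∩ P = {1,9}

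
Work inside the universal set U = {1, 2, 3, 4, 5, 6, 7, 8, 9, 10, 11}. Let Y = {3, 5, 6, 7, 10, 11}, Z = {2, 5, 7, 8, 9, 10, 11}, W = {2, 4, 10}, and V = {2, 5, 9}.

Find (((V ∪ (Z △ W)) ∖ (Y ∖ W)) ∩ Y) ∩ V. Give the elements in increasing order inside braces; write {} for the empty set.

{}

Z △ W = {4, 5, 7, 8, 9, 11}
V ∪ (Z △ W) = {2, 4, 5, 7, 8, 9, 11}
Y ∖ W = {3, 5, 6, 7, 11}
(V ∪ (Z △ W)) ∖ (Y ∖ W) = {2, 4, 8, 9}
((V ∪ (Z △ W)) ∖ (Y ∖ W)) ∩ Y = {}
(((V ∪ (Z △ W)) ∖ (Y ∖ W)) ∩ Y) ∩ V = {}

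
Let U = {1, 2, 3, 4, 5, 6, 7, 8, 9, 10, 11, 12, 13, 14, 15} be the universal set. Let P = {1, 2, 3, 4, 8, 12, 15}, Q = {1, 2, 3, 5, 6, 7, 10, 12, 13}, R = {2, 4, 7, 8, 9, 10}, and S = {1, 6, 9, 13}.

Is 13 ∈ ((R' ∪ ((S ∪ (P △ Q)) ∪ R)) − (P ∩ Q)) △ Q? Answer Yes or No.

No

13 ∉ R, so 13 ∈ R'
13 ∉ P and 13 ∈ Q, so 13 ∈ P △ Q
13 ∈ S and 13 ∈ (P △ Q), so 13 ∈ S ∪ (P △ Q)
13 ∈ (S ∪ (P △ Q)) and 13 ∉ R, so 13 ∈ (S ∪ (P △ Q)) ∪ R
13 ∈ R' and 13 ∈ ((S ∪ (P △ Q)) ∪ R), so 13 ∈ R' ∪ ((S ∪ (P △ Q)) ∪ R)
13 ∉ P and 13 ∈ Q, so 13 ∉ P ∩ Q
13 ∈ (R' ∪ ((S ∪ (P △ Q)) ∪ R)) and 13 ∉ (P ∩ Q), so 13 ∈ (R' ∪ ((S ∪ (P △ Q)) ∪ R)) − (P ∩ Q)
13 ∈ ((R' ∪ ((S ∪ (P △ Q)) ∪ R)) − (P ∩ Q)) and 13 ∈ Q, so 13 ∉ ((R' ∪ ((S ∪ (P △ Q)) ∪ R)) − (P ∩ Q)) △ Q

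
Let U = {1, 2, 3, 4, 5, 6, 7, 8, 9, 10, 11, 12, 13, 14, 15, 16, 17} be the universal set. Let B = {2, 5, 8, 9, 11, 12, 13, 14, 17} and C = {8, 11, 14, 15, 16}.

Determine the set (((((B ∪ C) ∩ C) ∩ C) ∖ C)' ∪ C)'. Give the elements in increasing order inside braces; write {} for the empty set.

{}

B ∪ C = {2, 5, 8, 9, 11, 12, 13, 14, 15, 16, 17}
(B ∪ C) ∩ C = {8, 11, 14, 15, 16}
((B ∪ C) ∩ C) ∩ C = {8, 11, 14, 15, 16}
(((B ∪ C) ∩ C) ∩ C) ∖ C = {}
((((B ∪ C) ∩ C) ∩ C) ∖ C)' = {1, 2, 3, 4, 5, 6, 7, 8, 9, 10, 11, 12, 13, 14, 15, 16, 17}
((((B ∪ C) ∩ C) ∩ C) ∖ C)' ∪ C = {1, 2, 3, 4, 5, 6, 7, 8, 9, 10, 11, 12, 13, 14, 15, 16, 17}
(((((B ∪ C) ∩ C) ∩ C) ∖ C)' ∪ C)' = {}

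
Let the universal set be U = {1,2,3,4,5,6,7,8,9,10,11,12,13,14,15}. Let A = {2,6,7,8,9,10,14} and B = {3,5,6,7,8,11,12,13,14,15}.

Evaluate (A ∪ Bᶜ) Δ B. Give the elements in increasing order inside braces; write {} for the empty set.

Bᶜ = {1,2,4,9,10}
A ∪ Bᶜ = {1,2,4,6,7,8,9,10,14}
(A ∪ Bᶜ) Δ B = {1,2,3,4,5,9,10,11,12,13,15}

{1,2,3,4,5,9,10,11,12,13,15}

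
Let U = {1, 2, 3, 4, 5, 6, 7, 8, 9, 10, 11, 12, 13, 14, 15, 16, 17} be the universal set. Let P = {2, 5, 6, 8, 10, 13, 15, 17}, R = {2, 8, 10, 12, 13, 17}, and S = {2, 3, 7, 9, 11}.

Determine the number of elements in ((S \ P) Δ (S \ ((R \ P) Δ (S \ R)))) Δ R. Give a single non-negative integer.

S \ P = {3, 7, 9, 11}
R \ P = {12}
S \ R = {3, 7, 9, 11}
(R \ P) Δ (S \ R) = {3, 7, 9, 11, 12}
S \ ((R \ P) Δ (S \ R)) = {2}
(S \ P) Δ (S \ ((R \ P) Δ (S \ R))) = {2, 3, 7, 9, 11}
((S \ P) Δ (S \ ((R \ P) Δ (S \ R)))) Δ R = {3, 7, 8, 9, 10, 11, 12, 13, 17}
|((S \ P) Δ (S \ ((R \ P) Δ (S \ R)))) Δ R| = 9

9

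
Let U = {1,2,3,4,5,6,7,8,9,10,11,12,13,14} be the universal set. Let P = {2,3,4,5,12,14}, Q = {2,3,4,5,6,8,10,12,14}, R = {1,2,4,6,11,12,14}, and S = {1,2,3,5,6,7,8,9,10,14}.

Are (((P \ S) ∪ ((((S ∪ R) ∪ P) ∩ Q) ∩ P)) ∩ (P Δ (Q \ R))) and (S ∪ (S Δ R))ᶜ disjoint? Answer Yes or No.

Yes

P \ S = {4,12}
S ∪ R = {1,2,3,4,5,6,7,8,9,10,11,12,14}
(S ∪ R) ∪ P = {1,2,3,4,5,6,7,8,9,10,11,12,14}
((S ∪ R) ∪ P) ∩ Q = {2,3,4,5,6,8,10,12,14}
(((S ∪ R) ∪ P) ∩ Q) ∩ P = {2,3,4,5,12,14}
(P \ S) ∪ ((((S ∪ R) ∪ P) ∩ Q) ∩ P) = {2,3,4,5,12,14}
Q \ R = {3,5,8,10}
P Δ (Q \ R) = {2,4,8,10,12,14}
((P \ S) ∪ ((((S ∪ R) ∪ P) ∩ Q) ∩ P)) ∩ (P Δ (Q \ R)) = {2,4,12,14}
S Δ R = {3,4,5,7,8,9,10,11,12}
S ∪ (S Δ R) = {1,2,3,4,5,6,7,8,9,10,11,12,14}
(S ∪ (S Δ R))ᶜ = {13}
{2,4,12,14} and {13} share no elements.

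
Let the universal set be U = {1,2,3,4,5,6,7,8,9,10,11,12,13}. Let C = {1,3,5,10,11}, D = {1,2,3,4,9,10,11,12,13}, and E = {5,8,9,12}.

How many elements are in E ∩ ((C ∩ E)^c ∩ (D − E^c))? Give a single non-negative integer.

2

C ∩ E = {5}
(C ∩ E)^c = {1,2,3,4,6,7,8,9,10,11,12,13}
E^c = {1,2,3,4,6,7,10,11,13}
D − E^c = {9,12}
(C ∩ E)^c ∩ (D − E^c) = {9,12}
E ∩ ((C ∩ E)^c ∩ (D − E^c)) = {9,12}
|E ∩ ((C ∩ E)^c ∩ (D − E^c))| = 2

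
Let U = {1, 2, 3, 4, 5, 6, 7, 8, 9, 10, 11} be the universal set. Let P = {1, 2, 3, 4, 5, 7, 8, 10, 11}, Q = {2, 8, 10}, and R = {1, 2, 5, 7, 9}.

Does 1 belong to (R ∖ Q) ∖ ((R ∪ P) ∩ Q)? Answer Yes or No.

1 ∈ R and 1 ∉ Q, so 1 ∈ R ∖ Q
1 ∈ R and 1 ∈ P, so 1 ∈ R ∪ P
1 ∈ (R ∪ P) and 1 ∉ Q, so 1 ∉ (R ∪ P) ∩ Q
1 ∈ (R ∖ Q) and 1 ∉ ((R ∪ P) ∩ Q), so 1 ∈ (R ∖ Q) ∖ ((R ∪ P) ∩ Q)

Yes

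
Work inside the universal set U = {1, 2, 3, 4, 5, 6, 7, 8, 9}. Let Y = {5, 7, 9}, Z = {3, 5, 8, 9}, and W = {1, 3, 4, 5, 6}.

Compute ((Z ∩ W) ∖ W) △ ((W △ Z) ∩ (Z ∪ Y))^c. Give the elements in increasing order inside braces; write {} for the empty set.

{1, 2, 3, 4, 5, 6, 7}

Z ∩ W = {3, 5}
(Z ∩ W) ∖ W = {}
W △ Z = {1, 4, 6, 8, 9}
Z ∪ Y = {3, 5, 7, 8, 9}
(W △ Z) ∩ (Z ∪ Y) = {8, 9}
((W △ Z) ∩ (Z ∪ Y))^c = {1, 2, 3, 4, 5, 6, 7}
((Z ∩ W) ∖ W) △ ((W △ Z) ∩ (Z ∪ Y))^c = {1, 2, 3, 4, 5, 6, 7}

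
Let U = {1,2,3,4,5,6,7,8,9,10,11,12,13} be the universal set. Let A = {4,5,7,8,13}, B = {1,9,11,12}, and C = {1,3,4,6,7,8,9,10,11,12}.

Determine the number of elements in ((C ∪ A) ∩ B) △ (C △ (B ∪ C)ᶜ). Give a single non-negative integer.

9

C ∪ A = {1,3,4,5,6,7,8,9,10,11,12,13}
(C ∪ A) ∩ B = {1,9,11,12}
B ∪ C = {1,3,4,6,7,8,9,10,11,12}
(B ∪ C)ᶜ = {2,5,13}
C △ (B ∪ C)ᶜ = {1,2,3,4,5,6,7,8,9,10,11,12,13}
((C ∪ A) ∩ B) △ (C △ (B ∪ C)ᶜ) = {2,3,4,5,6,7,8,10,13}
|((C ∪ A) ∩ B) △ (C △ (B ∪ C)ᶜ)| = 9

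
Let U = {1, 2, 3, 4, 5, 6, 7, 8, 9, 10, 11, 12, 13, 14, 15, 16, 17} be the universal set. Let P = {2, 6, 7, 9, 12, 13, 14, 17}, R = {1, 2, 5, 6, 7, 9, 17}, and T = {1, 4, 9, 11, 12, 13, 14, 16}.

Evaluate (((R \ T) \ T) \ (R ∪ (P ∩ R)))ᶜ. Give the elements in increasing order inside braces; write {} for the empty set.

{1, 2, 3, 4, 5, 6, 7, 8, 9, 10, 11, 12, 13, 14, 15, 16, 17}

R \ T = {2, 5, 6, 7, 17}
(R \ T) \ T = {2, 5, 6, 7, 17}
P ∩ R = {2, 6, 7, 9, 17}
R ∪ (P ∩ R) = {1, 2, 5, 6, 7, 9, 17}
((R \ T) \ T) \ (R ∪ (P ∩ R)) = {}
(((R \ T) \ T) \ (R ∪ (P ∩ R)))ᶜ = {1, 2, 3, 4, 5, 6, 7, 8, 9, 10, 11, 12, 13, 14, 15, 16, 17}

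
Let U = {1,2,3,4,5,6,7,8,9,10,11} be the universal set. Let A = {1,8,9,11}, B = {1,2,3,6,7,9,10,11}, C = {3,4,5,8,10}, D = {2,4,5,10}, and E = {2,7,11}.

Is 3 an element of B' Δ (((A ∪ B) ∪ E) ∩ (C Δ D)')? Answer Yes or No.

3 ∈ B, so 3 ∉ B'
3 ∉ A and 3 ∈ B, so 3 ∈ A ∪ B
3 ∈ (A ∪ B) and 3 ∉ E, so 3 ∈ (A ∪ B) ∪ E
3 ∈ C and 3 ∉ D, so 3 ∈ C Δ D
3 ∉ (C Δ D)' since 3 ∈ (C Δ D)
3 ∈ ((A ∪ B) ∪ E) and 3 ∉ (C Δ D)', so 3 ∉ ((A ∪ B) ∪ E) ∩ (C Δ D)'
3 ∉ B' and 3 ∉ (((A ∪ B) ∪ E) ∩ (C Δ D)'), so 3 ∉ B' Δ (((A ∪ B) ∪ E) ∩ (C Δ D)')

No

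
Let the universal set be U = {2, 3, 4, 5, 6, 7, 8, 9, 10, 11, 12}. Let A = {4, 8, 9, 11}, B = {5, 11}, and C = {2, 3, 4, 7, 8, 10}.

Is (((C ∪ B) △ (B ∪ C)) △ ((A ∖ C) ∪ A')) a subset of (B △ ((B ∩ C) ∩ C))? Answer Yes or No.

C ∪ B = {2, 3, 4, 5, 7, 8, 10, 11}
B ∪ C = {2, 3, 4, 5, 7, 8, 10, 11}
(C ∪ B) △ (B ∪ C) = {}
A ∖ C = {9, 11}
A' = {2, 3, 5, 6, 7, 10, 12}
(A ∖ C) ∪ A' = {2, 3, 5, 6, 7, 9, 10, 11, 12}
((C ∪ B) △ (B ∪ C)) △ ((A ∖ C) ∪ A') = {2, 3, 5, 6, 7, 9, 10, 11, 12}
B ∩ C = {}
(B ∩ C) ∩ C = {}
B △ ((B ∩ C) ∩ C) = {5, 11}
2 ∈ ((C ∪ B) △ (B ∪ C)) △ ((A ∖ C) ∪ A') but 2 ∉ B △ ((B ∩ C) ∩ C), so the inclusion fails.

No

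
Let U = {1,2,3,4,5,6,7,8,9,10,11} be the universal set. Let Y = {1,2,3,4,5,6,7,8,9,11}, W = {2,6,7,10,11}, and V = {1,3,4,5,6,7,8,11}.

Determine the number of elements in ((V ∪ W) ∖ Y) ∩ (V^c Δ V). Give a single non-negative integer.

1

V ∪ W = {1,2,3,4,5,6,7,8,10,11}
(V ∪ W) ∖ Y = {10}
V^c = {2,9,10}
V^c Δ V = {1,2,3,4,5,6,7,8,9,10,11}
((V ∪ W) ∖ Y) ∩ (V^c Δ V) = {10}
|((V ∪ W) ∖ Y) ∩ (V^c Δ V)| = 1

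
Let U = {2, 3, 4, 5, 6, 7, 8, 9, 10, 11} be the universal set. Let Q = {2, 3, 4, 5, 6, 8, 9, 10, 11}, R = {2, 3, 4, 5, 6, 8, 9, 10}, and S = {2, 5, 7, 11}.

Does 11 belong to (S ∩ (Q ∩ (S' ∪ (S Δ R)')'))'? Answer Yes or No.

11 ∈ S, so 11 ∉ S'
11 ∈ S and 11 ∉ R, so 11 ∈ S Δ R
11 ∉ (S Δ R)' since 11 ∈ (S Δ R)
11 ∉ S' and 11 ∉ (S Δ R)', so 11 ∉ S' ∪ (S Δ R)'
11 ∈ (S' ∪ (S Δ R)')' since 11 ∉ (S' ∪ (S Δ R)')
11 ∈ Q and 11 ∈ (S' ∪ (S Δ R)')', so 11 ∈ Q ∩ (S' ∪ (S Δ R)')'
11 ∈ S and 11 ∈ (Q ∩ (S' ∪ (S Δ R)')'), so 11 ∈ S ∩ (Q ∩ (S' ∪ (S Δ R)')')
11 ∉ (S ∩ (Q ∩ (S' ∪ (S Δ R)')'))' since 11 ∈ (S ∩ (Q ∩ (S' ∪ (S Δ R)')'))

No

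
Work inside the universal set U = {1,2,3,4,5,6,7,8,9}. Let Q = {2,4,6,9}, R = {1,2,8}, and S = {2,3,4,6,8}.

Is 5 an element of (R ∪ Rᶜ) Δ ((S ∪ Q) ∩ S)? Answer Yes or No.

Yes

5 ∉ R, so 5 ∈ Rᶜ
5 ∉ R and 5 ∈ Rᶜ, so 5 ∈ R ∪ Rᶜ
5 ∉ S and 5 ∉ Q, so 5 ∉ S ∪ Q
5 ∉ (S ∪ Q) and 5 ∉ S, so 5 ∉ (S ∪ Q) ∩ S
5 ∈ (R ∪ Rᶜ) and 5 ∉ ((S ∪ Q) ∩ S), so 5 ∈ (R ∪ Rᶜ) Δ ((S ∪ Q) ∩ S)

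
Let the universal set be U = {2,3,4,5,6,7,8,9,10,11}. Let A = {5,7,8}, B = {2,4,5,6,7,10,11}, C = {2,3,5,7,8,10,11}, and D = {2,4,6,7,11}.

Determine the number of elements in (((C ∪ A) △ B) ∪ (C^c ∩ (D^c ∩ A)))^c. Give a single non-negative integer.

6

C ∪ A = {2,3,5,7,8,10,11}
(C ∪ A) △ B = {3,4,6,8}
C^c = {4,6,9}
D^c = {3,5,8,9,10}
D^c ∩ A = {5,8}
C^c ∩ (D^c ∩ A) = {}
((C ∪ A) △ B) ∪ (C^c ∩ (D^c ∩ A)) = {3,4,6,8}
(((C ∪ A) △ B) ∪ (C^c ∩ (D^c ∩ A)))^c = {2,5,7,9,10,11}
|(((C ∪ A) △ B) ∪ (C^c ∩ (D^c ∩ A)))^c| = 6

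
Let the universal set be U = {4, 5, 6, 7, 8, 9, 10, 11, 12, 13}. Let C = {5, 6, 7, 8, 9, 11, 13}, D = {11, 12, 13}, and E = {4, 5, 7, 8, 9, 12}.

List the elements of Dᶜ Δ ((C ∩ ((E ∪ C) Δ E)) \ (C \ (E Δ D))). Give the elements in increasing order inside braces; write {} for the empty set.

{4, 5, 6, 7, 8, 9, 10, 11, 13}

Dᶜ = {4, 5, 6, 7, 8, 9, 10}
E ∪ C = {4, 5, 6, 7, 8, 9, 11, 12, 13}
(E ∪ C) Δ E = {6, 11, 13}
C ∩ ((E ∪ C) Δ E) = {6, 11, 13}
E Δ D = {4, 5, 7, 8, 9, 11, 13}
C \ (E Δ D) = {6}
(C ∩ ((E ∪ C) Δ E)) \ (C \ (E Δ D)) = {11, 13}
Dᶜ Δ ((C ∩ ((E ∪ C) Δ E)) \ (C \ (E Δ D))) = {4, 5, 6, 7, 8, 9, 10, 11, 13}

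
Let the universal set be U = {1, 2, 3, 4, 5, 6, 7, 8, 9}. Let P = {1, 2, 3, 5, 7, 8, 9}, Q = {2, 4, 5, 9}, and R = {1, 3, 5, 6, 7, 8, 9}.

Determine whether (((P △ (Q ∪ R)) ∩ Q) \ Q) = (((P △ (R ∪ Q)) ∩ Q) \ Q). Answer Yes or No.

Q ∪ R = {1, 2, 3, 4, 5, 6, 7, 8, 9}
P △ (Q ∪ R) = {4, 6}
(P △ (Q ∪ R)) ∩ Q = {4}
((P △ (Q ∪ R)) ∩ Q) \ Q = {}
R ∪ Q = {1, 2, 3, 4, 5, 6, 7, 8, 9}
P △ (R ∪ Q) = {4, 6}
(P △ (R ∪ Q)) ∩ Q = {4}
((P △ (R ∪ Q)) ∩ Q) \ Q = {}
Both equal {}, so ((P △ (Q ∪ R)) ∩ Q) \ Q = ((P △ (R ∪ Q)) ∩ Q) \ Q.

Yes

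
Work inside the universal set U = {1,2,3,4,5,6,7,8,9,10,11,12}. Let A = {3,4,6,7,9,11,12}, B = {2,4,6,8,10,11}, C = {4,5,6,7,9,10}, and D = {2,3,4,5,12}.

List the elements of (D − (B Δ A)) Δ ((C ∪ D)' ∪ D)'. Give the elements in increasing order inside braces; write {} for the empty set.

{4,5,6,7,9,10}

B Δ A = {2,3,7,8,9,10,12}
D − (B Δ A) = {4,5}
C ∪ D = {2,3,4,5,6,7,9,10,12}
(C ∪ D)' = {1,8,11}
(C ∪ D)' ∪ D = {1,2,3,4,5,8,11,12}
((C ∪ D)' ∪ D)' = {6,7,9,10}
(D − (B Δ A)) Δ ((C ∪ D)' ∪ D)' = {4,5,6,7,9,10}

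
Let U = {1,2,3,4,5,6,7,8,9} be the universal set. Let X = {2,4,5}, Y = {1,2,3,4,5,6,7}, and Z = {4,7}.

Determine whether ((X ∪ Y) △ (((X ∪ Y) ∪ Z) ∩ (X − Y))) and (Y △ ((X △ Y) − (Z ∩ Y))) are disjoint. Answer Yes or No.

No

X ∪ Y = {1,2,3,4,5,6,7}
(X ∪ Y) ∪ Z = {1,2,3,4,5,6,7}
X − Y = {}
((X ∪ Y) ∪ Z) ∩ (X − Y) = {}
(X ∪ Y) △ (((X ∪ Y) ∪ Z) ∩ (X − Y)) = {1,2,3,4,5,6,7}
X △ Y = {1,3,6,7}
Z ∩ Y = {4,7}
(X △ Y) − (Z ∩ Y) = {1,3,6}
Y △ ((X △ Y) − (Z ∩ Y)) = {2,4,5,7}
2 lies in both, so they are not disjoint.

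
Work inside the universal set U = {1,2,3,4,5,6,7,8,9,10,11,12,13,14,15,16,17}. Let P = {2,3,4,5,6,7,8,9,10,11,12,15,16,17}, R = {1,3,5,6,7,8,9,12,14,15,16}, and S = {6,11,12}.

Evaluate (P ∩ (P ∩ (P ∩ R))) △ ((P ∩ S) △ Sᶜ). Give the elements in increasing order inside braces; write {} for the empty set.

P ∩ R = {3,5,6,7,8,9,12,15,16}
P ∩ (P ∩ R) = {3,5,6,7,8,9,12,15,16}
P ∩ (P ∩ (P ∩ R)) = {3,5,6,7,8,9,12,15,16}
P ∩ S = {6,11,12}
Sᶜ = {1,2,3,4,5,7,8,9,10,13,14,15,16,17}
(P ∩ S) △ Sᶜ = {1,2,3,4,5,6,7,8,9,10,11,12,13,14,15,16,17}
(P ∩ (P ∩ (P ∩ R))) △ ((P ∩ S) △ Sᶜ) = {1,2,4,10,11,13,14,17}

{1,2,4,10,11,13,14,17}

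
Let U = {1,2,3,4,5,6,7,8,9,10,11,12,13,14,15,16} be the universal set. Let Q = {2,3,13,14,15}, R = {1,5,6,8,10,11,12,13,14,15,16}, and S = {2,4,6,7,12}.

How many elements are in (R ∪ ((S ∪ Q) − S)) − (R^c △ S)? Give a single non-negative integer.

9

S ∪ Q = {2,3,4,6,7,12,13,14,15}
(S ∪ Q) − S = {3,13,14,15}
R ∪ ((S ∪ Q) − S) = {1,3,5,6,8,10,11,12,13,14,15,16}
R^c = {2,3,4,7,9}
R^c △ S = {3,6,9,12}
(R ∪ ((S ∪ Q) − S)) − (R^c △ S) = {1,5,8,10,11,13,14,15,16}
|(R ∪ ((S ∪ Q) − S)) − (R^c △ S)| = 9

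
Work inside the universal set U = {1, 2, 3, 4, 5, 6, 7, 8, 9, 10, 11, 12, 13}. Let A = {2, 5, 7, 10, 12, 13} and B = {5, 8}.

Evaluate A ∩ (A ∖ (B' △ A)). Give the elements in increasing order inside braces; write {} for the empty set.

{2, 7, 10, 12, 13}

B' = {1, 2, 3, 4, 6, 7, 9, 10, 11, 12, 13}
B' △ A = {1, 3, 4, 5, 6, 9, 11}
A ∖ (B' △ A) = {2, 7, 10, 12, 13}
A ∩ (A ∖ (B' △ A)) = {2, 7, 10, 12, 13}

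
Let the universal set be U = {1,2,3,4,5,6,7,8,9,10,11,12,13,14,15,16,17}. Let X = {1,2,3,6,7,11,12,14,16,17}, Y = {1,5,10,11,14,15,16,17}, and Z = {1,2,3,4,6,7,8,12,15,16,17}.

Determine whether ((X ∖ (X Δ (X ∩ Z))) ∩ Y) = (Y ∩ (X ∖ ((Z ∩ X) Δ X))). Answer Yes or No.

X ∩ Z = {1,2,3,6,7,12,16,17}
X Δ (X ∩ Z) = {11,14}
X ∖ (X Δ (X ∩ Z)) = {1,2,3,6,7,12,16,17}
(X ∖ (X Δ (X ∩ Z))) ∩ Y = {1,16,17}
Z ∩ X = {1,2,3,6,7,12,16,17}
(Z ∩ X) Δ X = {11,14}
X ∖ ((Z ∩ X) Δ X) = {1,2,3,6,7,12,16,17}
Y ∩ (X ∖ ((Z ∩ X) Δ X)) = {1,16,17}
Both equal {1,16,17}, so (X ∖ (X Δ (X ∩ Z))) ∩ Y = Y ∩ (X ∖ ((Z ∩ X) Δ X)).

Yes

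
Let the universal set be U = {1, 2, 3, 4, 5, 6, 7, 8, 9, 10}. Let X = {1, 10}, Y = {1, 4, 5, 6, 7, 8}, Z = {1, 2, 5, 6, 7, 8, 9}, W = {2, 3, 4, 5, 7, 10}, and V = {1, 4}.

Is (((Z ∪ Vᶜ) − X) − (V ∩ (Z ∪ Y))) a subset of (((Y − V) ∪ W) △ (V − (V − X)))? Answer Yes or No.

Vᶜ = {2, 3, 5, 6, 7, 8, 9, 10}
Z ∪ Vᶜ = {1, 2, 3, 5, 6, 7, 8, 9, 10}
(Z ∪ Vᶜ) − X = {2, 3, 5, 6, 7, 8, 9}
Z ∪ Y = {1, 2, 4, 5, 6, 7, 8, 9}
V ∩ (Z ∪ Y) = {1, 4}
((Z ∪ Vᶜ) − X) − (V ∩ (Z ∪ Y)) = {2, 3, 5, 6, 7, 8, 9}
Y − V = {5, 6, 7, 8}
(Y − V) ∪ W = {2, 3, 4, 5, 6, 7, 8, 10}
V − X = {4}
V − (V − X) = {1}
((Y − V) ∪ W) △ (V − (V − X)) = {1, 2, 3, 4, 5, 6, 7, 8, 10}
9 ∈ ((Z ∪ Vᶜ) − X) − (V ∩ (Z ∪ Y)) but 9 ∉ ((Y − V) ∪ W) △ (V − (V − X)), so the inclusion fails.

No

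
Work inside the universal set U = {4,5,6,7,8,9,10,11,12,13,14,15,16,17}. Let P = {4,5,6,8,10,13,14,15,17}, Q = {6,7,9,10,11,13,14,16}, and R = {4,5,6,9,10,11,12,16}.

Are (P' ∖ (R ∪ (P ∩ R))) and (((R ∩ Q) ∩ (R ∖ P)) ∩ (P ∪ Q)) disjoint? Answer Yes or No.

Yes

P' = {7,9,11,12,16}
P ∩ R = {4,5,6,10}
R ∪ (P ∩ R) = {4,5,6,9,10,11,12,16}
P' ∖ (R ∪ (P ∩ R)) = {7}
R ∩ Q = {6,9,10,11,16}
R ∖ P = {9,11,12,16}
(R ∩ Q) ∩ (R ∖ P) = {9,11,16}
P ∪ Q = {4,5,6,7,8,9,10,11,13,14,15,16,17}
((R ∩ Q) ∩ (R ∖ P)) ∩ (P ∪ Q) = {9,11,16}
{7} and {9,11,16} share no elements.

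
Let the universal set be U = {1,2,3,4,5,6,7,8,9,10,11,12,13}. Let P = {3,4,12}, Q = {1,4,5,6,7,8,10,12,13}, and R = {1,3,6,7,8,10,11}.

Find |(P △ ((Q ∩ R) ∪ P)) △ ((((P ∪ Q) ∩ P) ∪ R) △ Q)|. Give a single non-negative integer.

Q ∩ R = {1,6,7,8,10}
(Q ∩ R) ∪ P = {1,3,4,6,7,8,10,12}
P △ ((Q ∩ R) ∪ P) = {1,6,7,8,10}
P ∪ Q = {1,3,4,5,6,7,8,10,12,13}
(P ∪ Q) ∩ P = {3,4,12}
((P ∪ Q) ∩ P) ∪ R = {1,3,4,6,7,8,10,11,12}
(((P ∪ Q) ∩ P) ∪ R) △ Q = {3,5,11,13}
(P △ ((Q ∩ R) ∪ P)) △ ((((P ∪ Q) ∩ P) ∪ R) △ Q) = {1,3,5,6,7,8,10,11,13}
|(P △ ((Q ∩ R) ∪ P)) △ ((((P ∪ Q) ∩ P) ∪ R) △ Q)| = 9

9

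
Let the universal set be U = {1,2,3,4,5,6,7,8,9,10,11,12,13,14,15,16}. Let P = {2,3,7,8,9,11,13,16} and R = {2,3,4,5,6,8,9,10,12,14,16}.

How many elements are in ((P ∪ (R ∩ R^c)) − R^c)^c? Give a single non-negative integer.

11

R^c = {1,7,11,13,15}
R ∩ R^c = {}
P ∪ (R ∩ R^c) = {2,3,7,8,9,11,13,16}
(P ∪ (R ∩ R^c)) − R^c = {2,3,8,9,16}
((P ∪ (R ∩ R^c)) − R^c)^c = {1,4,5,6,7,10,11,12,13,14,15}
|((P ∪ (R ∩ R^c)) − R^c)^c| = 11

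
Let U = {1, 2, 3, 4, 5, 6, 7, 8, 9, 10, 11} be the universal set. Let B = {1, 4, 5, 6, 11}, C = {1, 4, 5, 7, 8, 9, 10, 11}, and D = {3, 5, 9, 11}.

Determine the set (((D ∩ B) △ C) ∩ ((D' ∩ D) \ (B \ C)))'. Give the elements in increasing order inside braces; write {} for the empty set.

{1, 2, 3, 4, 5, 6, 7, 8, 9, 10, 11}

D ∩ B = {5, 11}
(D ∩ B) △ C = {1, 4, 7, 8, 9, 10}
D' = {1, 2, 4, 6, 7, 8, 10}
D' ∩ D = {}
B \ C = {6}
(D' ∩ D) \ (B \ C) = {}
((D ∩ B) △ C) ∩ ((D' ∩ D) \ (B \ C)) = {}
(((D ∩ B) △ C) ∩ ((D' ∩ D) \ (B \ C)))' = {1, 2, 3, 4, 5, 6, 7, 8, 9, 10, 11}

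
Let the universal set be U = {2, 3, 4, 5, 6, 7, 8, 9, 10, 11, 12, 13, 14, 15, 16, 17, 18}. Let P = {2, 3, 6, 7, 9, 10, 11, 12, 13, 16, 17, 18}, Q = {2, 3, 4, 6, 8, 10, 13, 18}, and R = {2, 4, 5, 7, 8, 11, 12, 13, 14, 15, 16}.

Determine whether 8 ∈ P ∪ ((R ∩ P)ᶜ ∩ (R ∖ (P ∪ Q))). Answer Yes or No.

No

8 ∈ R and 8 ∉ P, so 8 ∉ R ∩ P
8 ∈ (R ∩ P)ᶜ since 8 ∉ (R ∩ P)
8 ∉ P and 8 ∈ Q, so 8 ∈ P ∪ Q
8 ∈ R and 8 ∈ (P ∪ Q), so 8 ∉ R ∖ (P ∪ Q)
8 ∈ (R ∩ P)ᶜ and 8 ∉ (R ∖ (P ∪ Q)), so 8 ∉ (R ∩ P)ᶜ ∩ (R ∖ (P ∪ Q))
8 ∉ P and 8 ∉ ((R ∩ P)ᶜ ∩ (R ∖ (P ∪ Q))), so 8 ∉ P ∪ ((R ∩ P)ᶜ ∩ (R ∖ (P ∪ Q)))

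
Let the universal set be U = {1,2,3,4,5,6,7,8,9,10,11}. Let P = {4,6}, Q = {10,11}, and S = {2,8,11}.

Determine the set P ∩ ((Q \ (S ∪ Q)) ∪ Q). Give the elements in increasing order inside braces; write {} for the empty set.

S ∪ Q = {2,8,10,11}
Q \ (S ∪ Q) = {}
(Q \ (S ∪ Q)) ∪ Q = {10,11}
P ∩ ((Q \ (S ∪ Q)) ∪ Q) = {}

{}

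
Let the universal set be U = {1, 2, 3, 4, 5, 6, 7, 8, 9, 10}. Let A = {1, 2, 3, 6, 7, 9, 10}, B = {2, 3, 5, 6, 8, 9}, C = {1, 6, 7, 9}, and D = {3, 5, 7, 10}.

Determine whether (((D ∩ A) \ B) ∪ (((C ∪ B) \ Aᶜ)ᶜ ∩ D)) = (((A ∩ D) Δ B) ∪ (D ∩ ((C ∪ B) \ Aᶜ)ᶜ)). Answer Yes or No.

No

D ∩ A = {3, 7, 10}
(D ∩ A) \ B = {7, 10}
C ∪ B = {1, 2, 3, 5, 6, 7, 8, 9}
Aᶜ = {4, 5, 8}
(C ∪ B) \ Aᶜ = {1, 2, 3, 6, 7, 9}
((C ∪ B) \ Aᶜ)ᶜ = {4, 5, 8, 10}
((C ∪ B) \ Aᶜ)ᶜ ∩ D = {5, 10}
((D ∩ A) \ B) ∪ (((C ∪ B) \ Aᶜ)ᶜ ∩ D) = {5, 7, 10}
A ∩ D = {3, 7, 10}
(A ∩ D) Δ B = {2, 5, 6, 7, 8, 9, 10}
D ∩ ((C ∪ B) \ Aᶜ)ᶜ = {5, 10}
((A ∩ D) Δ B) ∪ (D ∩ ((C ∪ B) \ Aᶜ)ᶜ) = {2, 5, 6, 7, 8, 9, 10}
2 ∈ ((A ∩ D) Δ B) ∪ (D ∩ ((C ∪ B) \ Aᶜ)ᶜ) but 2 ∉ ((D ∩ A) \ B) ∪ (((C ∪ B) \ Aᶜ)ᶜ ∩ D), so they differ.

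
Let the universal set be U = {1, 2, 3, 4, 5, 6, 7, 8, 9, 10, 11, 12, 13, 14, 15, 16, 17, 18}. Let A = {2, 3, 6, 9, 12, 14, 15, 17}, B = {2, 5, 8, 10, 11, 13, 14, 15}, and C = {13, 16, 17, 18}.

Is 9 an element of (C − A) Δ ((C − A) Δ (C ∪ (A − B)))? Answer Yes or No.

Yes

9 ∉ C and 9 ∈ A, so 9 ∉ C − A
9 ∉ C and 9 ∈ A, so 9 ∉ C − A
9 ∈ A and 9 ∉ B, so 9 ∈ A − B
9 ∉ C and 9 ∈ (A − B), so 9 ∈ C ∪ (A − B)
9 ∉ (C − A) and 9 ∈ (C ∪ (A − B)), so 9 ∈ (C − A) Δ (C ∪ (A − B))
9 ∉ (C − A) and 9 ∈ ((C − A) Δ (C ∪ (A − B))), so 9 ∈ (C − A) Δ ((C − A) Δ (C ∪ (A − B)))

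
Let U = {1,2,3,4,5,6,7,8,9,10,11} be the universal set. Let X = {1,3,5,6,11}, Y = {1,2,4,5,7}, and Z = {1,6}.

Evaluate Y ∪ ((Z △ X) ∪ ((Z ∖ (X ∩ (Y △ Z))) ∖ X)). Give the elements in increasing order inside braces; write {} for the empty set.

Z △ X = {3,5,11}
Y △ Z = {2,4,5,6,7}
X ∩ (Y △ Z) = {5,6}
Z ∖ (X ∩ (Y △ Z)) = {1}
(Z ∖ (X ∩ (Y △ Z))) ∖ X = {}
(Z △ X) ∪ ((Z ∖ (X ∩ (Y △ Z))) ∖ X) = {3,5,11}
Y ∪ ((Z △ X) ∪ ((Z ∖ (X ∩ (Y △ Z))) ∖ X)) = {1,2,3,4,5,7,11}

{1,2,3,4,5,7,11}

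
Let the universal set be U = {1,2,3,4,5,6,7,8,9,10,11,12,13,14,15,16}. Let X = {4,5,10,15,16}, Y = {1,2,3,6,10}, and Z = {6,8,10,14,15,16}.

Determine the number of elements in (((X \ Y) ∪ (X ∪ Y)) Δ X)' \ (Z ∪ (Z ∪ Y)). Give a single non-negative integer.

7

X \ Y = {4,5,15,16}
X ∪ Y = {1,2,3,4,5,6,10,15,16}
(X \ Y) ∪ (X ∪ Y) = {1,2,3,4,5,6,10,15,16}
((X \ Y) ∪ (X ∪ Y)) Δ X = {1,2,3,6}
(((X \ Y) ∪ (X ∪ Y)) Δ X)' = {4,5,7,8,9,10,11,12,13,14,15,16}
Z ∪ Y = {1,2,3,6,8,10,14,15,16}
Z ∪ (Z ∪ Y) = {1,2,3,6,8,10,14,15,16}
(((X \ Y) ∪ (X ∪ Y)) Δ X)' \ (Z ∪ (Z ∪ Y)) = {4,5,7,9,11,12,13}
|(((X \ Y) ∪ (X ∪ Y)) Δ X)' \ (Z ∪ (Z ∪ Y))| = 7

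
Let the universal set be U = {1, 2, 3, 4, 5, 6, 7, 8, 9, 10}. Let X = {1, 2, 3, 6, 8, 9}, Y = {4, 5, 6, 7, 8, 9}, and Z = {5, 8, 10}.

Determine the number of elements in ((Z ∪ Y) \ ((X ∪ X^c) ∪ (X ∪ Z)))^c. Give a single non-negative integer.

10

Z ∪ Y = {4, 5, 6, 7, 8, 9, 10}
X^c = {4, 5, 7, 10}
X ∪ X^c = {1, 2, 3, 4, 5, 6, 7, 8, 9, 10}
X ∪ Z = {1, 2, 3, 5, 6, 8, 9, 10}
(X ∪ X^c) ∪ (X ∪ Z) = {1, 2, 3, 4, 5, 6, 7, 8, 9, 10}
(Z ∪ Y) \ ((X ∪ X^c) ∪ (X ∪ Z)) = {}
((Z ∪ Y) \ ((X ∪ X^c) ∪ (X ∪ Z)))^c = {1, 2, 3, 4, 5, 6, 7, 8, 9, 10}
|((Z ∪ Y) \ ((X ∪ X^c) ∪ (X ∪ Z)))^c| = 10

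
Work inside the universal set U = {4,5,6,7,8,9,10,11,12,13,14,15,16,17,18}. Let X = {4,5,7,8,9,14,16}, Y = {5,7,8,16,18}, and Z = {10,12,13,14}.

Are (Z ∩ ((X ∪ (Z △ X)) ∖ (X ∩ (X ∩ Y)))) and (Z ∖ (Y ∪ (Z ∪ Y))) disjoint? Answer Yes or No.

Yes

Z △ X = {4,5,7,8,9,10,12,13,16}
X ∪ (Z △ X) = {4,5,7,8,9,10,12,13,14,16}
X ∩ Y = {5,7,8,16}
X ∩ (X ∩ Y) = {5,7,8,16}
(X ∪ (Z △ X)) ∖ (X ∩ (X ∩ Y)) = {4,9,10,12,13,14}
Z ∩ ((X ∪ (Z △ X)) ∖ (X ∩ (X ∩ Y))) = {10,12,13,14}
Z ∪ Y = {5,7,8,10,12,13,14,16,18}
Y ∪ (Z ∪ Y) = {5,7,8,10,12,13,14,16,18}
Z ∖ (Y ∪ (Z ∪ Y)) = {}
{10,12,13,14} and {} share no elements.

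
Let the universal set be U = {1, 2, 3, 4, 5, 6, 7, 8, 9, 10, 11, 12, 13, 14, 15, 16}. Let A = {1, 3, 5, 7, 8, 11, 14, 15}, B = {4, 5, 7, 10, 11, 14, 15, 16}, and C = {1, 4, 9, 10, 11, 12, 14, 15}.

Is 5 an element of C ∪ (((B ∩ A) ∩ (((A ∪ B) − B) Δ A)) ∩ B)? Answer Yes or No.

Yes

5 ∈ B and 5 ∈ A, so 5 ∈ B ∩ A
5 ∈ A and 5 ∈ B, so 5 ∈ A ∪ B
5 ∈ (A ∪ B) and 5 ∈ B, so 5 ∉ (A ∪ B) − B
5 ∉ ((A ∪ B) − B) and 5 ∈ A, so 5 ∈ ((A ∪ B) − B) Δ A
5 ∈ (B ∩ A) and 5 ∈ (((A ∪ B) − B) Δ A), so 5 ∈ (B ∩ A) ∩ (((A ∪ B) − B) Δ A)
5 ∈ ((B ∩ A) ∩ (((A ∪ B) − B) Δ A)) and 5 ∈ B, so 5 ∈ ((B ∩ A) ∩ (((A ∪ B) − B) Δ A)) ∩ B
5 ∉ C and 5 ∈ (((B ∩ A) ∩ (((A ∪ B) − B) Δ A)) ∩ B), so 5 ∈ C ∪ (((B ∩ A) ∩ (((A ∪ B) − B) Δ A)) ∩ B)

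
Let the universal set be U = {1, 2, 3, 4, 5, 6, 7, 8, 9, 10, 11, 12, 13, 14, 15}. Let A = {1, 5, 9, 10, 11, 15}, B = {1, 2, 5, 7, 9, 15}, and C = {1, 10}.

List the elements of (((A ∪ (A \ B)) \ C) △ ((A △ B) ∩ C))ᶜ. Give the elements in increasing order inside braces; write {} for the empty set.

A \ B = {10, 11}
A ∪ (A \ B) = {1, 5, 9, 10, 11, 15}
(A ∪ (A \ B)) \ C = {5, 9, 11, 15}
A △ B = {2, 7, 10, 11}
(A △ B) ∩ C = {10}
((A ∪ (A \ B)) \ C) △ ((A △ B) ∩ C) = {5, 9, 10, 11, 15}
(((A ∪ (A \ B)) \ C) △ ((A △ B) ∩ C))ᶜ = {1, 2, 3, 4, 6, 7, 8, 12, 13, 14}

{1, 2, 3, 4, 6, 7, 8, 12, 13, 14}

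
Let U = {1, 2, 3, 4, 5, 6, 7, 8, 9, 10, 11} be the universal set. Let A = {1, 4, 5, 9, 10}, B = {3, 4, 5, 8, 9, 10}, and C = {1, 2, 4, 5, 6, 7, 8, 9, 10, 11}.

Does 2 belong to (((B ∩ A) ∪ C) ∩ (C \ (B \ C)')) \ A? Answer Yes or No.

2 ∉ B and 2 ∉ A, so 2 ∉ B ∩ A
2 ∉ (B ∩ A) and 2 ∈ C, so 2 ∈ (B ∩ A) ∪ C
2 ∉ B and 2 ∈ C, so 2 ∉ B \ C
2 ∈ (B \ C)' since 2 ∉ (B \ C)
2 ∈ C and 2 ∈ (B \ C)', so 2 ∉ C \ (B \ C)'
2 ∈ ((B ∩ A) ∪ C) and 2 ∉ (C \ (B \ C)'), so 2 ∉ ((B ∩ A) ∪ C) ∩ (C \ (B \ C)')
2 ∉ (((B ∩ A) ∪ C) ∩ (C \ (B \ C)')) and 2 ∉ A, so 2 ∉ (((B ∩ A) ∪ C) ∩ (C \ (B \ C)')) \ A

No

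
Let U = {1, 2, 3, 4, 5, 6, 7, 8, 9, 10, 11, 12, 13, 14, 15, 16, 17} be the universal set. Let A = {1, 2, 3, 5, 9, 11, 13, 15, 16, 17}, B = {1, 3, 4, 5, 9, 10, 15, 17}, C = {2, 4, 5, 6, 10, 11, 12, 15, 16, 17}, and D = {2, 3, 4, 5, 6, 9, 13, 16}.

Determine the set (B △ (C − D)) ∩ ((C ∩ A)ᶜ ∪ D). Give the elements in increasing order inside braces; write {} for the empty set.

C − D = {10, 11, 12, 15, 17}
B △ (C − D) = {1, 3, 4, 5, 9, 11, 12}
C ∩ A = {2, 5, 11, 15, 16, 17}
(C ∩ A)ᶜ = {1, 3, 4, 6, 7, 8, 9, 10, 12, 13, 14}
(C ∩ A)ᶜ ∪ D = {1, 2, 3, 4, 5, 6, 7, 8, 9, 10, 12, 13, 14, 16}
(B △ (C − D)) ∩ ((C ∩ A)ᶜ ∪ D) = {1, 3, 4, 5, 9, 12}

{1, 3, 4, 5, 9, 12}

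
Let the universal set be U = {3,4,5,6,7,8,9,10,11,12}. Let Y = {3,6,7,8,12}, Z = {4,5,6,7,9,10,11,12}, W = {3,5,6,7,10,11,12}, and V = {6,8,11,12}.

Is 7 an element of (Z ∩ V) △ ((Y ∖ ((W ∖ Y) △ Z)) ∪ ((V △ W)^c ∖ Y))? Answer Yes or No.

7 ∈ Z and 7 ∉ V, so 7 ∉ Z ∩ V
7 ∈ W and 7 ∈ Y, so 7 ∉ W ∖ Y
7 ∉ (W ∖ Y) and 7 ∈ Z, so 7 ∈ (W ∖ Y) △ Z
7 ∈ Y and 7 ∈ ((W ∖ Y) △ Z), so 7 ∉ Y ∖ ((W ∖ Y) △ Z)
7 ∉ V and 7 ∈ W, so 7 ∈ V △ W
7 ∉ (V △ W)^c since 7 ∈ (V △ W)
7 ∉ (V △ W)^c and 7 ∈ Y, so 7 ∉ (V △ W)^c ∖ Y
7 ∉ (Y ∖ ((W ∖ Y) △ Z)) and 7 ∉ ((V △ W)^c ∖ Y), so 7 ∉ (Y ∖ ((W ∖ Y) △ Z)) ∪ ((V △ W)^c ∖ Y)
7 ∉ (Z ∩ V) and 7 ∉ ((Y ∖ ((W ∖ Y) △ Z)) ∪ ((V △ W)^c ∖ Y)), so 7 ∉ (Z ∩ V) △ ((Y ∖ ((W ∖ Y) △ Z)) ∪ ((V △ W)^c ∖ Y))

No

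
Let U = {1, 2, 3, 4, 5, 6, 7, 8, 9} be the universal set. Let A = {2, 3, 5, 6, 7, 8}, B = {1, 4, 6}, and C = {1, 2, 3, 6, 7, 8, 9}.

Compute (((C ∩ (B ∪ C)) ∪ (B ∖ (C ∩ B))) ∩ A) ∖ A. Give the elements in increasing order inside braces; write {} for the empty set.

{}

B ∪ C = {1, 2, 3, 4, 6, 7, 8, 9}
C ∩ (B ∪ C) = {1, 2, 3, 6, 7, 8, 9}
C ∩ B = {1, 6}
B ∖ (C ∩ B) = {4}
(C ∩ (B ∪ C)) ∪ (B ∖ (C ∩ B)) = {1, 2, 3, 4, 6, 7, 8, 9}
((C ∩ (B ∪ C)) ∪ (B ∖ (C ∩ B))) ∩ A = {2, 3, 6, 7, 8}
(((C ∩ (B ∪ C)) ∪ (B ∖ (C ∩ B))) ∩ A) ∖ A = {}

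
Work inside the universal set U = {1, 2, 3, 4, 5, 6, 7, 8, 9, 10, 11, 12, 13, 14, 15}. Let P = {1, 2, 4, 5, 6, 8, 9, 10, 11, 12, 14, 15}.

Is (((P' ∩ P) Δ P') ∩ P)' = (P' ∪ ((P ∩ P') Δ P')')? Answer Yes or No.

P' = {3, 7, 13}
P' ∩ P = {}
(P' ∩ P) Δ P' = {3, 7, 13}
((P' ∩ P) Δ P') ∩ P = {}
(((P' ∩ P) Δ P') ∩ P)' = {1, 2, 3, 4, 5, 6, 7, 8, 9, 10, 11, 12, 13, 14, 15}
P ∩ P' = {}
(P ∩ P') Δ P' = {3, 7, 13}
((P ∩ P') Δ P')' = {1, 2, 4, 5, 6, 8, 9, 10, 11, 12, 14, 15}
P' ∪ ((P ∩ P') Δ P')' = {1, 2, 3, 4, 5, 6, 7, 8, 9, 10, 11, 12, 13, 14, 15}
Both equal {1, 2, 3, 4, 5, 6, 7, 8, 9, 10, 11, 12, 13, 14, 15}, so (((P' ∩ P) Δ P') ∩ P)' = P' ∪ ((P ∩ P') Δ P')'.

Yes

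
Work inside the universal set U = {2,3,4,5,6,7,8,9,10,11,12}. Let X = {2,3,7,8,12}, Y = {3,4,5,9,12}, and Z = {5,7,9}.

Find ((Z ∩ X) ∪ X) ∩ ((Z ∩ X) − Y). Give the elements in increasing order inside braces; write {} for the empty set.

{7}

Z ∩ X = {7}
(Z ∩ X) ∪ X = {2,3,7,8,12}
(Z ∩ X) − Y = {7}
((Z ∩ X) ∪ X) ∩ ((Z ∩ X) − Y) = {7}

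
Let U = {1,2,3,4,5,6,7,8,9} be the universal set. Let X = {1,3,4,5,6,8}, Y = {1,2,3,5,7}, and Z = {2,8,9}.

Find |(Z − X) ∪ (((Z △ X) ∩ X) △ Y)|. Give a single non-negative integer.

5

Z − X = {2,9}
Z △ X = {1,2,3,4,5,6,9}
(Z △ X) ∩ X = {1,3,4,5,6}
((Z △ X) ∩ X) △ Y = {2,4,6,7}
(Z − X) ∪ (((Z △ X) ∩ X) △ Y) = {2,4,6,7,9}
|(Z − X) ∪ (((Z △ X) ∩ X) △ Y)| = 5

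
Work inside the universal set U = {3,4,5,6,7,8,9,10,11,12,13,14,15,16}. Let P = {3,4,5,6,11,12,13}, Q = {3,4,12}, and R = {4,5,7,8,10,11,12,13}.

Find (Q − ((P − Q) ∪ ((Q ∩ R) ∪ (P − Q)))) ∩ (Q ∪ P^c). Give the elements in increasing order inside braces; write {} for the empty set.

{3}

P − Q = {5,6,11,13}
Q ∩ R = {4,12}
(Q ∩ R) ∪ (P − Q) = {4,5,6,11,12,13}
(P − Q) ∪ ((Q ∩ R) ∪ (P − Q)) = {4,5,6,11,12,13}
Q − ((P − Q) ∪ ((Q ∩ R) ∪ (P − Q))) = {3}
P^c = {7,8,9,10,14,15,16}
Q ∪ P^c = {3,4,7,8,9,10,12,14,15,16}
(Q − ((P − Q) ∪ ((Q ∩ R) ∪ (P − Q)))) ∩ (Q ∪ P^c) = {3}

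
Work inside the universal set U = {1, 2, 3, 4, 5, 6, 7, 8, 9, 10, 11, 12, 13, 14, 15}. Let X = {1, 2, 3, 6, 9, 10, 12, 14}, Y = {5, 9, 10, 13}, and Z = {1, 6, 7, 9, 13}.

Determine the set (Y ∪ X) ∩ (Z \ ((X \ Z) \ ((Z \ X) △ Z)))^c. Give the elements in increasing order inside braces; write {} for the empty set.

Y ∪ X = {1, 2, 3, 5, 6, 9, 10, 12, 13, 14}
X \ Z = {2, 3, 10, 12, 14}
Z \ X = {7, 13}
(Z \ X) △ Z = {1, 6, 9}
(X \ Z) \ ((Z \ X) △ Z) = {2, 3, 10, 12, 14}
Z \ ((X \ Z) \ ((Z \ X) △ Z)) = {1, 6, 7, 9, 13}
(Z \ ((X \ Z) \ ((Z \ X) △ Z)))^c = {2, 3, 4, 5, 8, 10, 11, 12, 14, 15}
(Y ∪ X) ∩ (Z \ ((X \ Z) \ ((Z \ X) △ Z)))^c = {2, 3, 5, 10, 12, 14}

{2, 3, 5, 10, 12, 14}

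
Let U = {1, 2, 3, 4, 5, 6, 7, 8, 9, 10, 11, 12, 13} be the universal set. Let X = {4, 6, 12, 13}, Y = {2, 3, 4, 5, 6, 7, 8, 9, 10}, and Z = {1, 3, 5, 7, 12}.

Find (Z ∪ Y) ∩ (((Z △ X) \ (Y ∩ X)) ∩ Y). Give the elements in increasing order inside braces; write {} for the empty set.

Z ∪ Y = {1, 2, 3, 4, 5, 6, 7, 8, 9, 10, 12}
Z △ X = {1, 3, 4, 5, 6, 7, 13}
Y ∩ X = {4, 6}
(Z △ X) \ (Y ∩ X) = {1, 3, 5, 7, 13}
((Z △ X) \ (Y ∩ X)) ∩ Y = {3, 5, 7}
(Z ∪ Y) ∩ (((Z △ X) \ (Y ∩ X)) ∩ Y) = {3, 5, 7}

{3, 5, 7}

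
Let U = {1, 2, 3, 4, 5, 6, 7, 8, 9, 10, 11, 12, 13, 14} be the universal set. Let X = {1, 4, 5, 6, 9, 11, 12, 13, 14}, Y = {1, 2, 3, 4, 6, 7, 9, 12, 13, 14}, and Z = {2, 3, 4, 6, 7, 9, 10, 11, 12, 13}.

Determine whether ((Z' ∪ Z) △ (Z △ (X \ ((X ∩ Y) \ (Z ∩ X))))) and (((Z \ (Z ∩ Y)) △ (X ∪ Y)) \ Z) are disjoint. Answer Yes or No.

No

Z' = {1, 5, 8, 14}
Z' ∪ Z = {1, 2, 3, 4, 5, 6, 7, 8, 9, 10, 11, 12, 13, 14}
X ∩ Y = {1, 4, 6, 9, 12, 13, 14}
Z ∩ X = {4, 6, 9, 11, 12, 13}
(X ∩ Y) \ (Z ∩ X) = {1, 14}
X \ ((X ∩ Y) \ (Z ∩ X)) = {4, 5, 6, 9, 11, 12, 13}
Z △ (X \ ((X ∩ Y) \ (Z ∩ X))) = {2, 3, 5, 7, 10}
(Z' ∪ Z) △ (Z △ (X \ ((X ∩ Y) \ (Z ∩ X)))) = {1, 4, 6, 8, 9, 11, 12, 13, 14}
Z ∩ Y = {2, 3, 4, 6, 7, 9, 12, 13}
Z \ (Z ∩ Y) = {10, 11}
X ∪ Y = {1, 2, 3, 4, 5, 6, 7, 9, 11, 12, 13, 14}
(Z \ (Z ∩ Y)) △ (X ∪ Y) = {1, 2, 3, 4, 5, 6, 7, 9, 10, 12, 13, 14}
((Z \ (Z ∩ Y)) △ (X ∪ Y)) \ Z = {1, 5, 14}
1 lies in both, so they are not disjoint.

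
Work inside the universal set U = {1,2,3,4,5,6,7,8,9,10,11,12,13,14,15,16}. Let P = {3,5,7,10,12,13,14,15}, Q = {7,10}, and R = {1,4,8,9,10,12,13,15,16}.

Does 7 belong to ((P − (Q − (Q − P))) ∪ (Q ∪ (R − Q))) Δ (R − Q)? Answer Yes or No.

Yes

7 ∈ Q and 7 ∈ P, so 7 ∉ Q − P
7 ∈ Q and 7 ∉ (Q − P), so 7 ∈ Q − (Q − P)
7 ∈ P and 7 ∈ (Q − (Q − P)), so 7 ∉ P − (Q − (Q − P))
7 ∉ R and 7 ∈ Q, so 7 ∉ R − Q
7 ∈ Q and 7 ∉ (R − Q), so 7 ∈ Q ∪ (R − Q)
7 ∉ (P − (Q − (Q − P))) and 7 ∈ (Q ∪ (R − Q)), so 7 ∈ (P − (Q − (Q − P))) ∪ (Q ∪ (R − Q))
7 ∉ R and 7 ∈ Q, so 7 ∉ R − Q
7 ∈ ((P − (Q − (Q − P))) ∪ (Q ∪ (R − Q))) and 7 ∉ (R − Q), so 7 ∈ ((P − (Q − (Q − P))) ∪ (Q ∪ (R − Q))) Δ (R − Q)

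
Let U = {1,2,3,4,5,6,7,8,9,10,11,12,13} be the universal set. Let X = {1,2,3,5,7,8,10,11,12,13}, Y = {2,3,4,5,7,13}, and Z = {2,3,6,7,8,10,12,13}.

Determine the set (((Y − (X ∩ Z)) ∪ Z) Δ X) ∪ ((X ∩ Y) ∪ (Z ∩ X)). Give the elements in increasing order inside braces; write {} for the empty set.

{1,2,3,4,5,6,7,8,10,11,12,13}

X ∩ Z = {2,3,7,8,10,12,13}
Y − (X ∩ Z) = {4,5}
(Y − (X ∩ Z)) ∪ Z = {2,3,4,5,6,7,8,10,12,13}
((Y − (X ∩ Z)) ∪ Z) Δ X = {1,4,6,11}
X ∩ Y = {2,3,5,7,13}
Z ∩ X = {2,3,7,8,10,12,13}
(X ∩ Y) ∪ (Z ∩ X) = {2,3,5,7,8,10,12,13}
(((Y − (X ∩ Z)) ∪ Z) Δ X) ∪ ((X ∩ Y) ∪ (Z ∩ X)) = {1,2,3,4,5,6,7,8,10,11,12,13}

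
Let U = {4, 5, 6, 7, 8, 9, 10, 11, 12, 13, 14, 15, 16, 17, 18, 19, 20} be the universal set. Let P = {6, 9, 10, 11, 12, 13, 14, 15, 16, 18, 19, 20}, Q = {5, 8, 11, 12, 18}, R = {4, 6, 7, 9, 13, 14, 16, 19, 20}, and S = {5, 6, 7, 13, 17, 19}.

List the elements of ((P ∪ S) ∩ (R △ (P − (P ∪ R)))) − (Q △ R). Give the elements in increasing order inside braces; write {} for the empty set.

{}

P ∪ S = {5, 6, 7, 9, 10, 11, 12, 13, 14, 15, 16, 17, 18, 19, 20}
P ∪ R = {4, 6, 7, 9, 10, 11, 12, 13, 14, 15, 16, 18, 19, 20}
P − (P ∪ R) = {}
R △ (P − (P ∪ R)) = {4, 6, 7, 9, 13, 14, 16, 19, 20}
(P ∪ S) ∩ (R △ (P − (P ∪ R))) = {6, 7, 9, 13, 14, 16, 19, 20}
Q △ R = {4, 5, 6, 7, 8, 9, 11, 12, 13, 14, 16, 18, 19, 20}
((P ∪ S) ∩ (R △ (P − (P ∪ R)))) − (Q △ R) = {}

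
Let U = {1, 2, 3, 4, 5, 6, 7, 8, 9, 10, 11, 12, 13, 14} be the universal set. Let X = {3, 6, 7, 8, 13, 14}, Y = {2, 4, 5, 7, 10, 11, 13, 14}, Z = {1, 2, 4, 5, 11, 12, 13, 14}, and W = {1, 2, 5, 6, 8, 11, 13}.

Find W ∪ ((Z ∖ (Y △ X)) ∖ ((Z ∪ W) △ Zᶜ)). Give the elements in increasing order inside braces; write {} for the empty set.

Y △ X = {2, 3, 4, 5, 6, 8, 10, 11}
Z ∖ (Y △ X) = {1, 12, 13, 14}
Z ∪ W = {1, 2, 4, 5, 6, 8, 11, 12, 13, 14}
Zᶜ = {3, 6, 7, 8, 9, 10}
(Z ∪ W) △ Zᶜ = {1, 2, 3, 4, 5, 7, 9, 10, 11, 12, 13, 14}
(Z ∖ (Y △ X)) ∖ ((Z ∪ W) △ Zᶜ) = {}
W ∪ ((Z ∖ (Y △ X)) ∖ ((Z ∪ W) △ Zᶜ)) = {1, 2, 5, 6, 8, 11, 13}

{1, 2, 5, 6, 8, 11, 13}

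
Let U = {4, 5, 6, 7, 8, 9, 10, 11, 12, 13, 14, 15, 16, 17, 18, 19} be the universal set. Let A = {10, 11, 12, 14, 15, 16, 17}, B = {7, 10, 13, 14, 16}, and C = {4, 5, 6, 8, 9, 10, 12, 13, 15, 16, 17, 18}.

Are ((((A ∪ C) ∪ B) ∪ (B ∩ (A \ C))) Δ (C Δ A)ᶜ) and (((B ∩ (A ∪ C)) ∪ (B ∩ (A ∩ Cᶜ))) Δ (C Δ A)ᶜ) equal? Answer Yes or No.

A ∪ C = {4, 5, 6, 8, 9, 10, 11, 12, 13, 14, 15, 16, 17, 18}
(A ∪ C) ∪ B = {4, 5, 6, 7, 8, 9, 10, 11, 12, 13, 14, 15, 16, 17, 18}
A \ C = {11, 14}
B ∩ (A \ C) = {14}
((A ∪ C) ∪ B) ∪ (B ∩ (A \ C)) = {4, 5, 6, 7, 8, 9, 10, 11, 12, 13, 14, 15, 16, 17, 18}
C Δ A = {4, 5, 6, 8, 9, 11, 13, 14, 18}
(C Δ A)ᶜ = {7, 10, 12, 15, 16, 17, 19}
(((A ∪ C) ∪ B) ∪ (B ∩ (A \ C))) Δ (C Δ A)ᶜ = {4, 5, 6, 8, 9, 11, 13, 14, 18, 19}
B ∩ (A ∪ C) = {10, 13, 14, 16}
Cᶜ = {7, 11, 14, 19}
A ∩ Cᶜ = {11, 14}
B ∩ (A ∩ Cᶜ) = {14}
(B ∩ (A ∪ C)) ∪ (B ∩ (A ∩ Cᶜ)) = {10, 13, 14, 16}
((B ∩ (A ∪ C)) ∪ (B ∩ (A ∩ Cᶜ))) Δ (C Δ A)ᶜ = {7, 12, 13, 14, 15, 17, 19}
4 ∈ (((A ∪ C) ∪ B) ∪ (B ∩ (A \ C))) Δ (C Δ A)ᶜ but 4 ∉ ((B ∩ (A ∪ C)) ∪ (B ∩ (A ∩ Cᶜ))) Δ (C Δ A)ᶜ, so they differ.

No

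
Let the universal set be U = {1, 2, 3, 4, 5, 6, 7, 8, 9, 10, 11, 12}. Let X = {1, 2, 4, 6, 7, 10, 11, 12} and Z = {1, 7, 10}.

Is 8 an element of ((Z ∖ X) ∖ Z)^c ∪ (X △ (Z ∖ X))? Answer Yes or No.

8 ∉ Z and 8 ∉ X, so 8 ∉ Z ∖ X
8 ∉ (Z ∖ X) and 8 ∉ Z, so 8 ∉ (Z ∖ X) ∖ Z
8 ∈ ((Z ∖ X) ∖ Z)^c since 8 ∉ ((Z ∖ X) ∖ Z)
8 ∉ Z and 8 ∉ X, so 8 ∉ Z ∖ X
8 ∉ X and 8 ∉ (Z ∖ X), so 8 ∉ X △ (Z ∖ X)
8 ∈ ((Z ∖ X) ∖ Z)^c and 8 ∉ (X △ (Z ∖ X)), so 8 ∈ ((Z ∖ X) ∖ Z)^c ∪ (X △ (Z ∖ X))

Yes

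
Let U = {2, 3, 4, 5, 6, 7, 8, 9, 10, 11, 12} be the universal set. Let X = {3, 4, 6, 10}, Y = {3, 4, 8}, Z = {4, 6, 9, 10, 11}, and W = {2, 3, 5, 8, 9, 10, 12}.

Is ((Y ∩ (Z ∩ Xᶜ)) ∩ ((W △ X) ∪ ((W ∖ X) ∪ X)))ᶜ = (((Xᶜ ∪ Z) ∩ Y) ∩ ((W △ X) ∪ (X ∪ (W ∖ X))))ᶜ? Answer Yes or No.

Xᶜ = {2, 5, 7, 8, 9, 11, 12}
Z ∩ Xᶜ = {9, 11}
Y ∩ (Z ∩ Xᶜ) = {}
W △ X = {2, 4, 5, 6, 8, 9, 12}
W ∖ X = {2, 5, 8, 9, 12}
(W ∖ X) ∪ X = {2, 3, 4, 5, 6, 8, 9, 10, 12}
(W △ X) ∪ ((W ∖ X) ∪ X) = {2, 3, 4, 5, 6, 8, 9, 10, 12}
(Y ∩ (Z ∩ Xᶜ)) ∩ ((W △ X) ∪ ((W ∖ X) ∪ X)) = {}
((Y ∩ (Z ∩ Xᶜ)) ∩ ((W △ X) ∪ ((W ∖ X) ∪ X)))ᶜ = {2, 3, 4, 5, 6, 7, 8, 9, 10, 11, 12}
Xᶜ ∪ Z = {2, 4, 5, 6, 7, 8, 9, 10, 11, 12}
(Xᶜ ∪ Z) ∩ Y = {4, 8}
X ∪ (W ∖ X) = {2, 3, 4, 5, 6, 8, 9, 10, 12}
(W △ X) ∪ (X ∪ (W ∖ X)) = {2, 3, 4, 5, 6, 8, 9, 10, 12}
((Xᶜ ∪ Z) ∩ Y) ∩ ((W △ X) ∪ (X ∪ (W ∖ X))) = {4, 8}
(((Xᶜ ∪ Z) ∩ Y) ∩ ((W △ X) ∪ (X ∪ (W ∖ X))))ᶜ = {2, 3, 5, 6, 7, 9, 10, 11, 12}
4 ∈ ((Y ∩ (Z ∩ Xᶜ)) ∩ ((W △ X) ∪ ((W ∖ X) ∪ X)))ᶜ but 4 ∉ (((Xᶜ ∪ Z) ∩ Y) ∩ ((W △ X) ∪ (X ∪ (W ∖ X))))ᶜ, so they differ.

No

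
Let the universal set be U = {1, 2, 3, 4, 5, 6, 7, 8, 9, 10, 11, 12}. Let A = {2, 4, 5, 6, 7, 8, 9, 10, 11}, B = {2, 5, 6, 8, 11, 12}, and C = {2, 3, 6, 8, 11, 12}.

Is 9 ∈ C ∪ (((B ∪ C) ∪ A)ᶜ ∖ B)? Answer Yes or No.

9 ∉ B and 9 ∉ C, so 9 ∉ B ∪ C
9 ∉ (B ∪ C) and 9 ∈ A, so 9 ∈ (B ∪ C) ∪ A
9 ∉ ((B ∪ C) ∪ A)ᶜ since 9 ∈ ((B ∪ C) ∪ A)
9 ∉ ((B ∪ C) ∪ A)ᶜ and 9 ∉ B, so 9 ∉ ((B ∪ C) ∪ A)ᶜ ∖ B
9 ∉ C and 9 ∉ (((B ∪ C) ∪ A)ᶜ ∖ B), so 9 ∉ C ∪ (((B ∪ C) ∪ A)ᶜ ∖ B)

No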